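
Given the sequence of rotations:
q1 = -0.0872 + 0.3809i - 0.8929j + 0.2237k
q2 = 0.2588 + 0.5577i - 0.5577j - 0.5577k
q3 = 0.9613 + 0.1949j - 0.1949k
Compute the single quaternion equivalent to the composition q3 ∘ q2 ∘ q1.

q2 · q1 = -0.6082 - 0.5728i - 0.5196j - 0.179k
q3 · q2 · q1 = -0.5183 - 0.6868i - 0.5064j + 0.0581k
-0.5183 - 0.6868i - 0.5064j + 0.0581k


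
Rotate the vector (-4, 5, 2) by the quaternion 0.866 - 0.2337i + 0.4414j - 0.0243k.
(-1.706, 6.208, 1.884)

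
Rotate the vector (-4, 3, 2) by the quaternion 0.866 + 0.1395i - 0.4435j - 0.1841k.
(-3.209, 4.294, -0.517)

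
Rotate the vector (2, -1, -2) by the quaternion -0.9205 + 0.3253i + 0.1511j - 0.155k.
(2.758, -1.077, -0.485)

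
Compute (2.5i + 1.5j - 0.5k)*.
-2.5i - 1.5j + 0.5k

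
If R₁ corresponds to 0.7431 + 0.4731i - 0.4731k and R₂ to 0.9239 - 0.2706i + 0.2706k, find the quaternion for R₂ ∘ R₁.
0.9426 + 0.236i - 0.236k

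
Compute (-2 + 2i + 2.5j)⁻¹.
-0.1404 - 0.1404i - 0.1754j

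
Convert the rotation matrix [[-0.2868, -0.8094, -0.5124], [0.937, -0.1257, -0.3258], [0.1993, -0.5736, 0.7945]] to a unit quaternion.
0.5878 - 0.1054i - 0.3027j + 0.7428k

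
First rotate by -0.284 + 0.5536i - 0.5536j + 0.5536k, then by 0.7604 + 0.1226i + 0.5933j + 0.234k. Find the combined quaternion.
-0.0849 + 0.8441i - 0.5278j - 0.0418k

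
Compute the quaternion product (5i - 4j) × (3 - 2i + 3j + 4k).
22 - i - 32j + 7k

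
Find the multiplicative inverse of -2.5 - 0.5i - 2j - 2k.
-0.1724 + 0.0345i + 0.1379j + 0.1379k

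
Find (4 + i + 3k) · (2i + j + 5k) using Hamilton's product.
-17 + 5i + 5j + 21k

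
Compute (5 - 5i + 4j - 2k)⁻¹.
0.0714 + 0.0714i - 0.0571j + 0.0286k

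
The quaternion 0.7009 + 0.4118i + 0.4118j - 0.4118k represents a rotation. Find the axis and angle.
axis = (√3/3, √3/3, -√3/3), θ = 91°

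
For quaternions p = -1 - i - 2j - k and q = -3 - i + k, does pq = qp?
No: pq = 3 + 2i + 8j ≠ 3 + 6i + 4j + 4k = qp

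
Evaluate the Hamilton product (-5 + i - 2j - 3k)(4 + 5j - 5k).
-25 + 29i - 28j + 18k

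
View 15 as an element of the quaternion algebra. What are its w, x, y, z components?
15 + 0i + 0j + 0k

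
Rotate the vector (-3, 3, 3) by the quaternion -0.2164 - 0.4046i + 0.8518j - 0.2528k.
(-1.152, 1.557, -4.822)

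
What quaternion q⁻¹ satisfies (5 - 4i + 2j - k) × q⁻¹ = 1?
0.1087 + 0.087i - 0.0435j + 0.0217k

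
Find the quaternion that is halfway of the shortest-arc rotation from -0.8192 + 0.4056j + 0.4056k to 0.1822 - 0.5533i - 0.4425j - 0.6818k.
-0.5589 + 0.3088i + 0.4733j + 0.6069k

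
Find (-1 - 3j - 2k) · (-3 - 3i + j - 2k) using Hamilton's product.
2 + 11i + 14j - k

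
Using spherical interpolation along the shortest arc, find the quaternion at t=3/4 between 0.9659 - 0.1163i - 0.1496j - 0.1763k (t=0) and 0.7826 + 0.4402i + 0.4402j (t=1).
0.8957 + 0.3172i + 0.3077j - 0.0499k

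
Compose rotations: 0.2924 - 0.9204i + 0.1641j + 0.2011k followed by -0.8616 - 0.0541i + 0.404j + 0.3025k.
-0.4289 + 0.8088i - 0.2908j + 0.2781k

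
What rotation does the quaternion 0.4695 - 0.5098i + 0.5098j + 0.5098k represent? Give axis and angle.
axis = (-√3/3, √3/3, √3/3), θ = 124°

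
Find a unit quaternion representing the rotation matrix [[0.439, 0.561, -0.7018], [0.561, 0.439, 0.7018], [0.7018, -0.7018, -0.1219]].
0.6626 - 0.5296i - 0.5296j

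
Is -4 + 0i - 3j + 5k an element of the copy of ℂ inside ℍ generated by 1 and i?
No. The quaternion -4 - 3j + 5k has j-coefficient y = -3 and k-coefficient z = 5, not both zero, so it does not lie in the complex subalgebra spanned by 1 and i.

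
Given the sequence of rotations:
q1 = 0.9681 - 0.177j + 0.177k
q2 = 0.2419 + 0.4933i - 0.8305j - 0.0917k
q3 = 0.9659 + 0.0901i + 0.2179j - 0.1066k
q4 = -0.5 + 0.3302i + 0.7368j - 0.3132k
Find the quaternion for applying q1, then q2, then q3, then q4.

q2 · q1 = 0.1034 + 0.3143i - 0.9341j - 0.1333k
q3 · q2 · q1 = 0.2609 + 0.1843i - 0.9012j - 0.2924k
q4 · q3 · q2 · q1 = 0.3811 - 0.5037i + 0.6817j - 0.3689k
0.3811 - 0.5037i + 0.6817j - 0.3689k


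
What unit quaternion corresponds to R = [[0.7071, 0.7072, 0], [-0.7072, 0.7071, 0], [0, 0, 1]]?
0.9239 - 0.3827k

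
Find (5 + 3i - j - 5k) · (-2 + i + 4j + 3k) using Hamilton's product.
6 + 16i + 8j + 38k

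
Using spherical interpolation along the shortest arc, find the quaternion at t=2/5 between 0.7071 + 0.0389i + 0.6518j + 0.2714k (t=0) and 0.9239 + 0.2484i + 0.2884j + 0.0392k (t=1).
0.8222 + 0.1275i + 0.5233j + 0.1842k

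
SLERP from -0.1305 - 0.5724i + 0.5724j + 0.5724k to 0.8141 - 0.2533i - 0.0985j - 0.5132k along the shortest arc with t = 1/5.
-0.3284 - 0.4418i + 0.5337j + 0.642k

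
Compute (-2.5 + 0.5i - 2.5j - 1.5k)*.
-2.5 - 0.5i + 2.5j + 1.5k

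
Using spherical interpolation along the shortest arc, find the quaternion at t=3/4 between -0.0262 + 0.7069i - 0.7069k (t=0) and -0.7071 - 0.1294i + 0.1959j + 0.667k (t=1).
0.5646 + 0.3122i - 0.1586j - 0.7474k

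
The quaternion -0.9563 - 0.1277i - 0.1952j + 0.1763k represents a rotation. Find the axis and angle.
axis = (-0.4367, -0.6676, 0.603), θ = 326°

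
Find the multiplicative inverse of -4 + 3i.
-0.16 - 0.12i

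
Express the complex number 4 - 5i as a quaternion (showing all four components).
4 - 5i + 0j + 0k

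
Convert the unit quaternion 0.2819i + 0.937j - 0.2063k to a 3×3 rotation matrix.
[[-0.8411, 0.5283, -0.1163], [0.5283, 0.7559, -0.3866], [-0.1163, -0.3866, -0.9149]]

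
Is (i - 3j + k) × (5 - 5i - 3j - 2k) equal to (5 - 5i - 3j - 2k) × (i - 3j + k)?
No: pq = -2 + 14i - 18j - 13k ≠ -2 - 4i - 12j + 23k = qp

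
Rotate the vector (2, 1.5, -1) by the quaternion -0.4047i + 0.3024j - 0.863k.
(-2.411, -1.193, 0.125)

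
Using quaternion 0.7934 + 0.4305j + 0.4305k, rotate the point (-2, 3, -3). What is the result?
(-4.616, -0.59, 0.59)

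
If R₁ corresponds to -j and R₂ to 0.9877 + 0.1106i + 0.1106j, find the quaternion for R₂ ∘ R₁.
0.1106 - 0.9877j - 0.1106k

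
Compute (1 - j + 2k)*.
1 + j - 2k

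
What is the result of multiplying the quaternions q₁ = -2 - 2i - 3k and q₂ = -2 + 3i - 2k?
4 - 2i - 13j + 10k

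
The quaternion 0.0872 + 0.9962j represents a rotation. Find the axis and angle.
axis = (0, 1, 0), θ = 170°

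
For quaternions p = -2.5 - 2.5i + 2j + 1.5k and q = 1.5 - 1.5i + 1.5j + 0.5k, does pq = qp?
No: pq = -11.25 - 1.25i - 1.75j + 0.25k ≠ -11.25 + 1.25i + 0.25j + 1.75k = qp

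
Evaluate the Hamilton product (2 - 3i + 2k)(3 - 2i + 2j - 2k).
4 - 17i - 6j - 4k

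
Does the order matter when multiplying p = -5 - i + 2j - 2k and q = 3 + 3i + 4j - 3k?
Yes: pq = -26 - 16i - 23j - k ≠ -26 - 20i - 5j + 19k = qp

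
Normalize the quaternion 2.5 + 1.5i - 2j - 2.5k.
0.5774 + 0.3464i - 0.4619j - 0.5774k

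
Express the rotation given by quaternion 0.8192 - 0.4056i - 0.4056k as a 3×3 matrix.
[[0.671, 0.6645, 0.329], [-0.6645, 0.342, 0.6645], [0.329, -0.6645, 0.671]]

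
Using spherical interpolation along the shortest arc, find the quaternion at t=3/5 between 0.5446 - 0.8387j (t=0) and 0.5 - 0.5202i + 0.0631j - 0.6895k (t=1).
0.658 - 0.3861i - 0.395j - 0.5118k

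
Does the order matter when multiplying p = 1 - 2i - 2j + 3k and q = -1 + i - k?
Yes: pq = 4 + 5i + 3j - 2k ≠ 4 + i + j - 6k = qp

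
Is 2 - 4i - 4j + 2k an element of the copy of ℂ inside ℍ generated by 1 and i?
No. The quaternion 2 - 4i - 4j + 2k has j-coefficient y = -4 and k-coefficient z = 2, not both zero, so it does not lie in the complex subalgebra spanned by 1 and i.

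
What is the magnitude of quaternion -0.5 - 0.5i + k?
1.225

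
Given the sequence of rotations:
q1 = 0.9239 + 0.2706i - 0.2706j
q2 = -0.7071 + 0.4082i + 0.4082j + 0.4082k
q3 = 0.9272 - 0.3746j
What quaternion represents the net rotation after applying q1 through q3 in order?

q2 · q1 = -0.6533 + 0.2963i + 0.6789j + 0.1562k
q3 · q2 · q1 = -0.3514 + 0.2162i + 0.8742j + 0.2558k
-0.3514 + 0.2162i + 0.8742j + 0.2558k


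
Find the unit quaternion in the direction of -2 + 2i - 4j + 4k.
-0.3162 + 0.3162i - 0.6325j + 0.6325k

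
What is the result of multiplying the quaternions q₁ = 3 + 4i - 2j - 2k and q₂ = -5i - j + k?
20 - 19i + 3j - 11k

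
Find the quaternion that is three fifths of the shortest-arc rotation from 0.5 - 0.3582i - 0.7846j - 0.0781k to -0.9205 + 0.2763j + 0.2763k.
0.8114 - 0.157i - 0.5216j - 0.212k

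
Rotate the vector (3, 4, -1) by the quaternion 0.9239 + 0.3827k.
(-0.707, 4.95, -1)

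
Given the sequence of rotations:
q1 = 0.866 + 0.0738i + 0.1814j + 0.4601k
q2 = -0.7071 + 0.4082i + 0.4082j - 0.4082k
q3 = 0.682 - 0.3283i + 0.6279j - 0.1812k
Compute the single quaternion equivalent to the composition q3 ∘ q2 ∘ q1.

q2 · q1 = -0.5287 + 0.5632i + 0.0073j - 0.6349k
q3 · q2 · q1 = -0.2953 + 0.1603i - 0.6375j - 0.6932k
-0.2953 + 0.1603i - 0.6375j - 0.6932k


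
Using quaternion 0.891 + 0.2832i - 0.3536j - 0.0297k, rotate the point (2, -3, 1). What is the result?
(1.291, -3.504, 0.239)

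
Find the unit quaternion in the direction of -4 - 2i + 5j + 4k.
-0.5121 - 0.2561i + 0.6402j + 0.5121k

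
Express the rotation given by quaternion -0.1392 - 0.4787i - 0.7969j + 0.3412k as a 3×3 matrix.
[[-0.5029, 0.8579, -0.1048], [0.668, 0.3089, -0.6771], [-0.5485, -0.4105, -0.7284]]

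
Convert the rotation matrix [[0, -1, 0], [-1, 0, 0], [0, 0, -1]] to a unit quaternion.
-0.7071i + 0.7071j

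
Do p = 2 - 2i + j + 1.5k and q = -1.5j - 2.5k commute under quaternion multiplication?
No: pq = 5.25 - 0.25i - 8j - 2k ≠ 5.25 + 0.25i + 2j - 8k = qp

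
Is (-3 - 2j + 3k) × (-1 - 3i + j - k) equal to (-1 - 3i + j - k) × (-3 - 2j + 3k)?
No: pq = 8 + 8i - 10j - 6k ≠ 8 + 10i + 8j + 6k = qp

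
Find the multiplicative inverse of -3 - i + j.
-0.2727 + 0.0909i - 0.0909j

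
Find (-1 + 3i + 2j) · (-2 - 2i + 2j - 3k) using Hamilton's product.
4 - 10i + 3j + 13k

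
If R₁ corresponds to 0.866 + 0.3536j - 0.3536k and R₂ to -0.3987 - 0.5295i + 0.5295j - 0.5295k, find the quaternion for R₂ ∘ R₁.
-0.7197 - 0.4585i + 0.1303j - 0.5048k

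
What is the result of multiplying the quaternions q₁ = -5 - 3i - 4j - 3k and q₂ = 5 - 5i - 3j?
-52 + i + 10j - 26k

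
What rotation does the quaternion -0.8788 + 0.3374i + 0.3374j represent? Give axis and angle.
axis = (√2/2, √2/2, 0), θ = 303°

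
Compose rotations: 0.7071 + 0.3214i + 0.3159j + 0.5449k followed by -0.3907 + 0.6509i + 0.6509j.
-0.6911 + 0.6894i - 0.0178j - 0.2165k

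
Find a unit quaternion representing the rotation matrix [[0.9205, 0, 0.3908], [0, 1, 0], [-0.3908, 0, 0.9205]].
0.9799 + 0.1994j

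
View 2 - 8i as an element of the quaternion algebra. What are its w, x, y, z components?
2 - 8i + 0j + 0k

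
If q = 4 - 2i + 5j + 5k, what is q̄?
4 + 2i - 5j - 5k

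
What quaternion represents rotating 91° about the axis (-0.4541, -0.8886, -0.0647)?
0.7009 - 0.3239i - 0.6338j - 0.0461k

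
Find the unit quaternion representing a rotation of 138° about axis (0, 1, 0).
0.3584 + 0.9336j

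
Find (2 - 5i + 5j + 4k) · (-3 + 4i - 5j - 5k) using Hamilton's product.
59 + 18i - 34j - 17k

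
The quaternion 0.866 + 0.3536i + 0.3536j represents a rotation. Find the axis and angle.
axis = (√2/2, √2/2, 0), θ = π/3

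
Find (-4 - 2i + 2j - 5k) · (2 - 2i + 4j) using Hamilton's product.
-20 + 24i - 2j - 14k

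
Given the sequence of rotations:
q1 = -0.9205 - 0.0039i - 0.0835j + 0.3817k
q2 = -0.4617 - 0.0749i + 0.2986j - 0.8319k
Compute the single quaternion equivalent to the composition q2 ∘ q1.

q2 · q1 = 0.7672 + 0.1153i - 0.2045j + 0.597k
0.7672 + 0.1153i - 0.2045j + 0.597k


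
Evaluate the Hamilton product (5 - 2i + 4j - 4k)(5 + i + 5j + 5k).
27 + 35i + 51j - 9k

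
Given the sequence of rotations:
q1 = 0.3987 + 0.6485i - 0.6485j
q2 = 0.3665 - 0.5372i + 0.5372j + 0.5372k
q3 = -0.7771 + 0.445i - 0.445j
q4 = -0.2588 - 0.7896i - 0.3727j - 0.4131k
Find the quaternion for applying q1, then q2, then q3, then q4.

q2 · q1 = 0.8429 + 0.3719i + 0.3249j + 0.2142k
q3 · q2 · q1 = -0.6759 - 0.0092i - 0.7229j + 0.1436k
q4 · q3 · q2 · q1 = -0.0424 + 0.1839i + 0.5562j + 0.8094k
-0.0424 + 0.1839i + 0.5562j + 0.8094k


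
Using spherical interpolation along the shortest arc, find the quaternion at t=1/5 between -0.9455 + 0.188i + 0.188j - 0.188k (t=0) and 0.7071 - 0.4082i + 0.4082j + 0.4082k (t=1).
-0.936 + 0.2445i + 0.0664j - 0.2445k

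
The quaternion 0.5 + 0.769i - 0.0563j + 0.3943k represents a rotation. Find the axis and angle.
axis = (0.888, -0.065, 0.4553), θ = 2π/3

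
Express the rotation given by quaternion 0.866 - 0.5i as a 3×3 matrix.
[[1, 0, 0], [0, 0.5, 0.866], [0, -0.866, 0.5]]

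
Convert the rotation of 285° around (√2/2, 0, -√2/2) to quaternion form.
-0.7934 + 0.4305i - 0.4305k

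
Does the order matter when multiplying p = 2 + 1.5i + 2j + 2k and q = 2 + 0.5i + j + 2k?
Yes: pq = -2.75 + 6i + 4j + 8.5k ≠ -2.75 + 2i + 8j + 7.5k = qp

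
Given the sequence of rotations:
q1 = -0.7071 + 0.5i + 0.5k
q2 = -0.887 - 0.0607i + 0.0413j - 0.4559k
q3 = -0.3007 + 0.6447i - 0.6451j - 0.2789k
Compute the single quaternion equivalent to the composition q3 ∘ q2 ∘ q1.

q2 · q1 = 0.8855 - 0.3799i - 0.2268j - 0.1418k
q3 · q2 · q1 = -0.2072 + 0.7133i - 0.3057j - 0.5956k
-0.2072 + 0.7133i - 0.3057j - 0.5956k


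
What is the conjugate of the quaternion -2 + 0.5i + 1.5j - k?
-2 - 0.5i - 1.5j + k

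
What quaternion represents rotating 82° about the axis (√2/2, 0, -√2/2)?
0.7547 + 0.4639i - 0.4639k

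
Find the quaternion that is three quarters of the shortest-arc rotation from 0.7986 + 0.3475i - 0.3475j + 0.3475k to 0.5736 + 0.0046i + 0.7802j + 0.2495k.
0.7555 + 0.1187i + 0.5542j + 0.3287k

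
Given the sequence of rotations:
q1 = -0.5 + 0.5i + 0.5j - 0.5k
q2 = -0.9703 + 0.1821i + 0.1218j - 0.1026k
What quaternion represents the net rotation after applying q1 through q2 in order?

q2 · q1 = 0.2819 - 0.5858i - 0.5063j + 0.5666k
0.2819 - 0.5858i - 0.5063j + 0.5666k


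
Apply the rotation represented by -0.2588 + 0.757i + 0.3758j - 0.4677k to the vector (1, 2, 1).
(0.031, -0.316, -2.429)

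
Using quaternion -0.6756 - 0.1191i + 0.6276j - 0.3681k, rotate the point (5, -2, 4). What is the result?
(-2.041, -2.154, 6.016)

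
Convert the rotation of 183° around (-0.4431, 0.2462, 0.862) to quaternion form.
-0.0262 - 0.4429i + 0.2461j + 0.8617k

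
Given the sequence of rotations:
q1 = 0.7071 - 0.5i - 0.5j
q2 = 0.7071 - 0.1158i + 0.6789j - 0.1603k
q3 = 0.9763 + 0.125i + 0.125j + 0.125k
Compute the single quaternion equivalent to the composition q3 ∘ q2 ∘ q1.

q2 · q1 = 0.7815 - 0.5156i + 0.2067j + 0.284k
q3 · q2 · q1 = 0.7661 - 0.396i + 0.1995j + 0.4652k
0.7661 - 0.396i + 0.1995j + 0.4652k


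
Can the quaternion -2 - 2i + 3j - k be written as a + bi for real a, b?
No. The quaternion -2 - 2i + 3j - k has j-coefficient y = 3 and k-coefficient z = -1, not both zero, so it does not lie in the complex subalgebra spanned by 1 and i.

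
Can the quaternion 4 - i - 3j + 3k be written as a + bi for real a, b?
No. The quaternion 4 - i - 3j + 3k has j-coefficient y = -3 and k-coefficient z = 3, not both zero, so it does not lie in the complex subalgebra spanned by 1 and i.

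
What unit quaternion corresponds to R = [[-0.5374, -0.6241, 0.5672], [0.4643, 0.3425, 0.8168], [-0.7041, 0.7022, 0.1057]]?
0.4772 - 0.06i + 0.666j + 0.5702k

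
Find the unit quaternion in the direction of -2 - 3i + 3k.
-0.4264 - 0.6396i + 0.6396k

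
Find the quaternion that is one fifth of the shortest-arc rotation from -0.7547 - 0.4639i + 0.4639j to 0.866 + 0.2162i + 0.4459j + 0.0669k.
-0.8466 - 0.446i + 0.2901j - 0.0158k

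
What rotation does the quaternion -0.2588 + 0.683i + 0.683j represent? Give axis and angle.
axis = (√2/2, √2/2, 0), θ = 7π/6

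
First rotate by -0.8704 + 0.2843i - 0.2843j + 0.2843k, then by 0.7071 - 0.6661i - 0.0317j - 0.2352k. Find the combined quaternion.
-0.3682 + 0.7049i - 0.0509j + 0.6041k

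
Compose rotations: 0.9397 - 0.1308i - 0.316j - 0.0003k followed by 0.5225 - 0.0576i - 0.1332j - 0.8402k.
0.4411 - 0.3879i - 0.1804j - 0.7889k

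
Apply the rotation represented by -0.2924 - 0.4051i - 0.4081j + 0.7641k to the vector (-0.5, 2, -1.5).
(2.376, 0.357, -0.853)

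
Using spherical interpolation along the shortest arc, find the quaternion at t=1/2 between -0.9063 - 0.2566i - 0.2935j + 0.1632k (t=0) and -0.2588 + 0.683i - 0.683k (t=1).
-0.4464 - 0.6477i - 0.2023j + 0.5833k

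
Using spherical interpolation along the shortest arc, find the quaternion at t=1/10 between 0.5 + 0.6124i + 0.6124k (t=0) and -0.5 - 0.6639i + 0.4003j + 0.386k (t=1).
0.533 + 0.6593i - 0.0501j + 0.528k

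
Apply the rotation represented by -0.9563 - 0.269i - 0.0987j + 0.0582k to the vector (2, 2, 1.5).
(2.513, 0.792, 1.82)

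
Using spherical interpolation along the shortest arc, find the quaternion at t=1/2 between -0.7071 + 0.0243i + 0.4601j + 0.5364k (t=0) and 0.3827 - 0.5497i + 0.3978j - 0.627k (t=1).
-0.6428 + 0.3386i + 0.0367j + 0.6862k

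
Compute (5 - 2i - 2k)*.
5 + 2i + 2k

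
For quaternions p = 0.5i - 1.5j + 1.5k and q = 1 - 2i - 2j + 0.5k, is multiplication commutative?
No: pq = -2.75 + 2.75i - 4.75j - 2.5k ≠ -2.75 - 1.75i + 1.75j + 5.5k = qp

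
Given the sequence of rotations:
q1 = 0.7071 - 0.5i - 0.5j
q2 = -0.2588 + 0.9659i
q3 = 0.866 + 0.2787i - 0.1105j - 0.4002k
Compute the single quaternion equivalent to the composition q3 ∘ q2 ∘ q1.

q2 · q1 = 0.3 + 0.8124i + 0.1294j - 0.4829k
q3 · q2 · q1 = -0.1456 + 0.8923i - 0.1116j - 0.4124k
-0.1456 + 0.8923i - 0.1116j - 0.4124k


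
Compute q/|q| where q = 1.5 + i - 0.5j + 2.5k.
0.4804 + 0.3203i - 0.1601j + 0.8006k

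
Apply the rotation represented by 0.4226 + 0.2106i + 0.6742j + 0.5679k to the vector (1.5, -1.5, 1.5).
(0.676, 1.628, -1.908)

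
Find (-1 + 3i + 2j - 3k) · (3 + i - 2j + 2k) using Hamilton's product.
4 + 6i - j - 19k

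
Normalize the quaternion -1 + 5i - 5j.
-0.14 + 0.7001i - 0.7001j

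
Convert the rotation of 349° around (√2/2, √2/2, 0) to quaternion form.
-0.9954 + 0.0678i + 0.0678j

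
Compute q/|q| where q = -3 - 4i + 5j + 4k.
-0.3693 - 0.4924i + 0.6155j + 0.4924k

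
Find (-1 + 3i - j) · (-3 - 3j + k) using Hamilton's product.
-10i + 3j - 10k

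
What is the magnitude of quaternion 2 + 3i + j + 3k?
√23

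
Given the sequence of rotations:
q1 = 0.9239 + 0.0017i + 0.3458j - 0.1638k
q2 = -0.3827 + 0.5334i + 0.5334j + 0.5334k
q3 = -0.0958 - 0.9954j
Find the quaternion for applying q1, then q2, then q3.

q2 · q1 = -0.4516 + 0.2203i + 0.4487j + 0.739k
q3 · q2 · q1 = 0.4899 - 0.7567i + 0.4065j + 0.1485k
0.4899 - 0.7567i + 0.4065j + 0.1485k


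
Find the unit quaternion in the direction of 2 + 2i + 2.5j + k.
0.5121 + 0.5121i + 0.6402j + 0.2561k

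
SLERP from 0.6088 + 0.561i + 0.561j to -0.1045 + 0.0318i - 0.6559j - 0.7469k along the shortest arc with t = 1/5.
0.5562 + 0.4806i + 0.652j + 0.1861k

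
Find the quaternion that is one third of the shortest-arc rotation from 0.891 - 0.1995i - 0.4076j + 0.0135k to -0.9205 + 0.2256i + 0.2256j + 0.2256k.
0.9102 - 0.2104i - 0.3503j - 0.0672k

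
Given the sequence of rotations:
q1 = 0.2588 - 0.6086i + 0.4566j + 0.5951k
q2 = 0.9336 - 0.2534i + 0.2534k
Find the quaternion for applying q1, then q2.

q2 · q1 = -0.0634 - 0.7495i + 0.4229j + 0.5055k
-0.0634 - 0.7495i + 0.4229j + 0.5055k


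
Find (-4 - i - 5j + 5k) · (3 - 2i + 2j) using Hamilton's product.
-4 - 5i - 33j + 3k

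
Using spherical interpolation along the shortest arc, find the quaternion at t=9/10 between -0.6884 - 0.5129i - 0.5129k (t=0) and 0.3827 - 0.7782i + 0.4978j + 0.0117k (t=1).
0.2719 - 0.8298i + 0.4833j - 0.0629k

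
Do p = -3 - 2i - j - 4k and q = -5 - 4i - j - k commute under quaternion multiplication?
No: pq = 2 + 19i + 22j + 21k ≠ 2 + 25i - 6j + 25k = qp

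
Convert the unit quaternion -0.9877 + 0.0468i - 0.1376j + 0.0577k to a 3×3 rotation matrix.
[[0.9555, 0.1011, 0.2772], [-0.1269, 0.989, 0.0766], [-0.2664, -0.1083, 0.9578]]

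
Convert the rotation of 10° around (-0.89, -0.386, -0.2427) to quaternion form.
0.9962 - 0.0776i - 0.0336j - 0.0212k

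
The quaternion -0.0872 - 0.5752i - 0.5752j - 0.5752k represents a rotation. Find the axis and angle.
axis = (-√3/3, -√3/3, -√3/3), θ = 190°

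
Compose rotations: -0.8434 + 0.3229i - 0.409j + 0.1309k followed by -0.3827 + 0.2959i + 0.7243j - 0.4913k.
0.5878 - 0.4793i - 0.6517j + 0.0094k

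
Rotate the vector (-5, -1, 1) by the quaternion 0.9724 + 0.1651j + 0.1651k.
(-3.813, -2.496, 2.496)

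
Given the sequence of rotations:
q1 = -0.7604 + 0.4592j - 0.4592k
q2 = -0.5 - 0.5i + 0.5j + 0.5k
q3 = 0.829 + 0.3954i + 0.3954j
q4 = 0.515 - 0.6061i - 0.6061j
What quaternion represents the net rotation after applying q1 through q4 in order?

q2 · q1 = 0.3802 - 0.079i - 0.8394j - 0.3802k
q3 · q2 · q1 = 0.6783 - 0.0655i - 0.3952j - 0.6158k
q4 · q3 · q2 · q1 = 0.0701 - 0.0716i - 0.9879j - 0.1173k
0.0701 - 0.0716i - 0.9879j - 0.1173k


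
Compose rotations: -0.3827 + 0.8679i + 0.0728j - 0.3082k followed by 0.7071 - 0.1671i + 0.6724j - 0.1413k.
-0.2181 + 0.4807i - 0.38j - 0.7596k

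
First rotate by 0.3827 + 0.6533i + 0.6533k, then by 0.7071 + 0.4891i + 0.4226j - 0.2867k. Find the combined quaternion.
0.1384 + 0.9252i - 0.3451j + 0.0761k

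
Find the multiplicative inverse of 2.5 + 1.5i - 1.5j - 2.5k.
0.1471 - 0.0882i + 0.0882j + 0.1471k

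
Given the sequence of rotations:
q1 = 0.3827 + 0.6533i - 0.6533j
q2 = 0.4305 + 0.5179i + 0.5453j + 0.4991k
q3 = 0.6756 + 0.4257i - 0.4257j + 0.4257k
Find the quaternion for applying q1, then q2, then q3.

q2 · q1 = 0.1827 + 0.8055i + 0.2535j - 0.5036k
q3 · q2 · q1 = 0.1028 + 0.7284i + 0.6508j + 0.1884k
0.1028 + 0.7284i + 0.6508j + 0.1884k


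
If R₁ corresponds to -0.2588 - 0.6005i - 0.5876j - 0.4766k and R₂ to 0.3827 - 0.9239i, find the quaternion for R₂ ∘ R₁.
-0.6538 + 0.0093i - 0.6652j + 0.3605k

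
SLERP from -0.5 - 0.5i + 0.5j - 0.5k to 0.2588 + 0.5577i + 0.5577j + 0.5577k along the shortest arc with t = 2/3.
-0.4016 - 0.6288i - 0.219j - 0.6288k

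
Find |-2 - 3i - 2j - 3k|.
√26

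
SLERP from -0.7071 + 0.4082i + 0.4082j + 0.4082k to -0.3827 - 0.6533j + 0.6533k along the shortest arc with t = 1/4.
-0.7336 + 0.3504i + 0.1342j + 0.5666k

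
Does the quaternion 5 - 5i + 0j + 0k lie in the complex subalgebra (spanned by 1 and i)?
Yes. The quaternion 5 - 5i has j- and k-coefficients y = z = 0, so it lies in the complex subalgebra spanned by 1 and i.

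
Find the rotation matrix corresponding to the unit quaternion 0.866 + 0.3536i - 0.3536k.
[[0.7499, 0.6124, -0.2501], [-0.6124, 0.4999, -0.6124], [-0.2501, 0.6124, 0.7499]]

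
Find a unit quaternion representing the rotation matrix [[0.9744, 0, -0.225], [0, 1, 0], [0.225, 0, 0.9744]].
0.9936 - 0.1132j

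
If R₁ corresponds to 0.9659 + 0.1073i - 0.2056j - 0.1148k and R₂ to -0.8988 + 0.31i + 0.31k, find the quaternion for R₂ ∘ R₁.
-0.8658 + 0.2667i + 0.2536j + 0.3389k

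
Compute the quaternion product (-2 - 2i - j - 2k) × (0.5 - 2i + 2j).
-3 + 7i - 0.5j - 7k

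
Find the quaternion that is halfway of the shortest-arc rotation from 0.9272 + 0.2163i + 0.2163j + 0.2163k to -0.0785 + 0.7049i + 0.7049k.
0.5406 + 0.5868i + 0.1378j + 0.5868k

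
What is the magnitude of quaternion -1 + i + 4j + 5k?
√43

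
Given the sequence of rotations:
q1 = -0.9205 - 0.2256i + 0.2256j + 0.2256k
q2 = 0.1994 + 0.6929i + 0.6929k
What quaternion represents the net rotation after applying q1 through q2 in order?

q2 · q1 = -0.1835 - 0.8391i - 0.2677j - 0.4365k
-0.1835 - 0.8391i - 0.2677j - 0.4365k


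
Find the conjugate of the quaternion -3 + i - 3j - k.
-3 - i + 3j + k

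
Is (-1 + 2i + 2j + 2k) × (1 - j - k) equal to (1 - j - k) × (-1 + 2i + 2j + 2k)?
No: pq = 3 + 2i + 5j + k ≠ 3 + 2i + j + 5k = qp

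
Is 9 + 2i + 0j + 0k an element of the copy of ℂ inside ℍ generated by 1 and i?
Yes. The quaternion 9 + 2i has j- and k-coefficients y = z = 0, so it lies in the complex subalgebra spanned by 1 and i.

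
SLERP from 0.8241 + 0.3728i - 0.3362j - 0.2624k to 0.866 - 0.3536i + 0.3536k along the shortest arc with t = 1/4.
0.9343 + 0.1989i - 0.2751j - 0.1086k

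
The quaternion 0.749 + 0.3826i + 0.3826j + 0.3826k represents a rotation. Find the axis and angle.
axis = (√3/3, √3/3, √3/3), θ = 83°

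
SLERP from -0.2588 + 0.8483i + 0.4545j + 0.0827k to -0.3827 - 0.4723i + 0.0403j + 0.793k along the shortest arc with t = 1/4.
-0.0951 + 0.898i + 0.3815j - 0.1974k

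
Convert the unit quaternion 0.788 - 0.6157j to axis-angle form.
axis = (0, -1, 0), θ = 76°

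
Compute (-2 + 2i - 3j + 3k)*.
-2 - 2i + 3j - 3k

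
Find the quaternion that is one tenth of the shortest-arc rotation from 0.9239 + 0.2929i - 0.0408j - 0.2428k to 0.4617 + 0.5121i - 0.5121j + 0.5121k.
0.9215 + 0.3368i - 0.1007j - 0.1648k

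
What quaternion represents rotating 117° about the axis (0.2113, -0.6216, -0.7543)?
0.5225 + 0.1802i - 0.53j - 0.6431k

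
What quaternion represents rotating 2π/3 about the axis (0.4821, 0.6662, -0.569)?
0.5 + 0.4175i + 0.5769j - 0.4928k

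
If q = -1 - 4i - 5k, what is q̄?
-1 + 4i + 5k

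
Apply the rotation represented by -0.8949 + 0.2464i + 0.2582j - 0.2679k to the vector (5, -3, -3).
(6.455, -0.079, 1.153)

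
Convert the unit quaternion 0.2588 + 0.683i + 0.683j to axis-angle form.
axis = (√2/2, √2/2, 0), θ = 5π/6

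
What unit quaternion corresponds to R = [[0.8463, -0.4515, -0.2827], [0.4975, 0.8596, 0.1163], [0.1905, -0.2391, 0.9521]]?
0.9563 - 0.0929i - 0.1237j + 0.2481k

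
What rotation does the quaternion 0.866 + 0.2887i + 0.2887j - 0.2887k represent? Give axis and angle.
axis = (√3/3, √3/3, -√3/3), θ = π/3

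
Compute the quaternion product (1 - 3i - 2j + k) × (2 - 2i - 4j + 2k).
-14 - 8i - 4j + 12k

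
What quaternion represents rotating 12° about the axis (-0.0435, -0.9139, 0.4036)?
0.9945 - 0.0045i - 0.0955j + 0.0422k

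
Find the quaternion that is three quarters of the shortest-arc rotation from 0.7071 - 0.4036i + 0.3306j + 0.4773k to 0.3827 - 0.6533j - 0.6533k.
-0.0941 - 0.1344i + 0.6727j + 0.7215k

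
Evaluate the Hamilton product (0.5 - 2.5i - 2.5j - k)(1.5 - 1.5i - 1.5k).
-4.5 - 0.75i - 6j - 6k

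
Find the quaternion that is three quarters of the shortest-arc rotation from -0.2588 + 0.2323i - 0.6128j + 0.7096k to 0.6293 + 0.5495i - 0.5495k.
-0.6016 - 0.384i - 0.189j + 0.6745k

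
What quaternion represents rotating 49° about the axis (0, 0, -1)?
0.91 - 0.4147k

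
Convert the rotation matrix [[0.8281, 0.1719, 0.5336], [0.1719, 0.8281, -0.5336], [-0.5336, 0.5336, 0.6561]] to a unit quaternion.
0.91 + 0.2932i + 0.2932j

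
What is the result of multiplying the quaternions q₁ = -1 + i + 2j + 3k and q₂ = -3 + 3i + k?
-3 - 4i + 2j - 16k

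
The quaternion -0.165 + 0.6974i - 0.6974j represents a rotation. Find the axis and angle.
axis = (√2/2, -√2/2, 0), θ = 199°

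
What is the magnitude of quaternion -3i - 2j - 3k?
√22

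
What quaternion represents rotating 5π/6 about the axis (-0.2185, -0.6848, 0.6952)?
0.2588 - 0.2111i - 0.6615j + 0.6715k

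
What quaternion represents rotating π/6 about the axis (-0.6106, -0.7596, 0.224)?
0.9659 - 0.158i - 0.1966j + 0.058k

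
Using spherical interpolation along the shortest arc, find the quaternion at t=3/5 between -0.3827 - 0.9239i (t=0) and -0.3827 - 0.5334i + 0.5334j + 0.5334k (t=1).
-0.4211 - 0.7615i + 0.3485j + 0.3485k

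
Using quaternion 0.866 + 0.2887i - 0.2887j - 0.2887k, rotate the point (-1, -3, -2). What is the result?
(-0.333, -0.666, -3.667)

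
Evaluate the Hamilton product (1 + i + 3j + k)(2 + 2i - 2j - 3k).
9 - 3i + 9j - 9k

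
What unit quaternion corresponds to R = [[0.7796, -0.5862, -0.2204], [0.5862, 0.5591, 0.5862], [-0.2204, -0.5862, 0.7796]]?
0.8829 - 0.332i + 0.332k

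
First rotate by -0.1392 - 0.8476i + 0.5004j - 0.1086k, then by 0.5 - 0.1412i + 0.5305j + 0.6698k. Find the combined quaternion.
-0.382 - 0.7969i - 0.4067j + 0.2315k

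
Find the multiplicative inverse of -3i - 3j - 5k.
0.0698i + 0.0698j + 0.1163k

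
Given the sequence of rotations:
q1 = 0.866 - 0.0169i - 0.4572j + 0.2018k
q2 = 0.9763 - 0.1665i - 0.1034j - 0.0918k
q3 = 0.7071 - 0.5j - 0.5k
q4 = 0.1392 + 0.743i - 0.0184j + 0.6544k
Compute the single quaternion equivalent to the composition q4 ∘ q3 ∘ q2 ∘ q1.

q2 · q1 = 0.8139 - 0.2235i - 0.5008j + 0.1919k
q3 · q2 · q1 = 0.4211 - 0.5044i - 0.6493j - 0.383k
q4 · q3 · q2 · q1 = 0.6721 + 0.6746i - 0.1436j - 0.2695k
0.6721 + 0.6746i - 0.1436j - 0.2695k


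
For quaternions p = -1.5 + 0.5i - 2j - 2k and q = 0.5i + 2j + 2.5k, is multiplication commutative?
No: pq = 8.75 - 1.75i - 5.25j - 1.75k ≠ 8.75 + 0.25i - 0.75j - 5.75k = qp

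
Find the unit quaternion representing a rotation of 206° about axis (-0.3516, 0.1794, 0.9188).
-0.225 - 0.3426i + 0.1748j + 0.8953k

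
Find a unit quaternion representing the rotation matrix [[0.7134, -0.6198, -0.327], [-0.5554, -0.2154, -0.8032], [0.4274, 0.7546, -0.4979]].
0.5 + 0.7789i - 0.3772j + 0.0322k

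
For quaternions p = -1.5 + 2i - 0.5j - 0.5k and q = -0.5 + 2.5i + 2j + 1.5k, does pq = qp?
No: pq = -2.5 - 4.5i - 7j + 3.25k ≠ -2.5 - 5i + 1.5j - 7.25k = qp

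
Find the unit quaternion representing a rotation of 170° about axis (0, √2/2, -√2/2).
0.0872 + 0.7044j - 0.7044k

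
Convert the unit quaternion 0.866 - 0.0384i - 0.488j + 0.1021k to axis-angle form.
axis = (-0.0768, -0.9759, 0.2042), θ = π/3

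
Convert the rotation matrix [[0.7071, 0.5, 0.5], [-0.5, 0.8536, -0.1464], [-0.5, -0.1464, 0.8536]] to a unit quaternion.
0.9239 + 0.2706j - 0.2706k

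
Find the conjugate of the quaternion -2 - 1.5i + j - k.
-2 + 1.5i - j + k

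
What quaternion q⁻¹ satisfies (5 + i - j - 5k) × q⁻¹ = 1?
0.0962 - 0.0192i + 0.0192j + 0.0962k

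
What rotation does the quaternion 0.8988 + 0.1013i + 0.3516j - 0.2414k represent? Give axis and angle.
axis = (0.2311, 0.8021, -0.5507), θ = 52°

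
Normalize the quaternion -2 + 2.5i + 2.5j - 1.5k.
-0.4619 + 0.5774i + 0.5774j - 0.3464k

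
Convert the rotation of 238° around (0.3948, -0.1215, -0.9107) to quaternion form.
-0.4848 + 0.3453i - 0.1063j - 0.7965k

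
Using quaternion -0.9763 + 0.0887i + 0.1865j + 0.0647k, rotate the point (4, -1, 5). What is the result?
(1.765, -0.362, 6.225)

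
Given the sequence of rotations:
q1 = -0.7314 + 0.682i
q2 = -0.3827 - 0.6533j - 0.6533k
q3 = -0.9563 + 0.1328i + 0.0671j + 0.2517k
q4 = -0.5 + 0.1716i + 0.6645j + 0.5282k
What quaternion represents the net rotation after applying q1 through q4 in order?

q2 · q1 = 0.2799 - 0.261i + 0.0323j + 0.9234k
q3 · q2 · q1 = -0.4676 + 0.3406i - 0.2004j - 0.7908k
q4 · q3 · q2 · q1 = 0.7262 - 0.6702i + 0.1051j - 0.1123k
0.7262 - 0.6702i + 0.1051j - 0.1123k


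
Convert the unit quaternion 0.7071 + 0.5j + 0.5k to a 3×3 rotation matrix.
[[0, -0.7071, 0.7071], [0.7071, 0.5, 0.5], [-0.7071, 0.5, 0.5]]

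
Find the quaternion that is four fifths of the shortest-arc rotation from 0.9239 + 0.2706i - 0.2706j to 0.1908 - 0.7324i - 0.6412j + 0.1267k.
0.4366 - 0.595i - 0.6647j + 0.1162k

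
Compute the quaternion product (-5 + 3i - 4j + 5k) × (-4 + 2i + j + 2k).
8 - 35i + 15j - 19k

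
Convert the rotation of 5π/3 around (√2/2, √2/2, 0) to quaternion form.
-0.866 + 0.3536i + 0.3536j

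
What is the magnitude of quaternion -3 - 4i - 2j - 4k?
√45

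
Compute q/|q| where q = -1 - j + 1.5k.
-0.4851 - 0.4851j + 0.7276k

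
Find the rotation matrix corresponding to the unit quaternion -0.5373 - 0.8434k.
[[-0.4226, -0.9063, 0], [0.9063, -0.4226, 0], [0, 0, 1]]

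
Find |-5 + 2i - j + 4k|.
√46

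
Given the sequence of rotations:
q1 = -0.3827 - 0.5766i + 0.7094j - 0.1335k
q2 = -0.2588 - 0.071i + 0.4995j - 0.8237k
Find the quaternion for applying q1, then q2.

q2 · q1 = -0.4062 + 0.694i + 0.0907j + 0.5874k
-0.4062 + 0.694i + 0.0907j + 0.5874k


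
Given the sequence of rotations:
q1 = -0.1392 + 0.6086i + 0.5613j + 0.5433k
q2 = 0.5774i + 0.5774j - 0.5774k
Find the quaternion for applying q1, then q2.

q2 · q1 = -0.3618 + 0.5574i - 0.7455j + 0.0531k
-0.3618 + 0.5574i - 0.7455j + 0.0531k


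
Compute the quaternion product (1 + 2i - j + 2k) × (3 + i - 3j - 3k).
4 + 16i + 2j - 2k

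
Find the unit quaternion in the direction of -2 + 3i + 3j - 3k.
-0.3592 + 0.5388i + 0.5388j - 0.5388k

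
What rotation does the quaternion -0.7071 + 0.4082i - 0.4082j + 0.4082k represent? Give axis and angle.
axis = (√3/3, -√3/3, √3/3), θ = 3π/2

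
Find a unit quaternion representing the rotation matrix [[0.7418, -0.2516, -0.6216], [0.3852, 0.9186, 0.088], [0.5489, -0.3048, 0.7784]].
0.9272 - 0.1059i - 0.3156j + 0.1717k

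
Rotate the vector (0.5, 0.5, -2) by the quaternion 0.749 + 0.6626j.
(-1.924, 0.5, -0.74)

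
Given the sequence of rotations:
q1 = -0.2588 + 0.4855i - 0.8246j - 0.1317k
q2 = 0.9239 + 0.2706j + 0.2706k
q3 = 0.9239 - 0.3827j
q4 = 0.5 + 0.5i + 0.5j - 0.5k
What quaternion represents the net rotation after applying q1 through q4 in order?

q2 · q1 = 0.0197 + 0.6361i - 0.7005j - 0.3231k
q3 · q2 · q1 = -0.2499 + 0.7113i - 0.6547j - 0.0551k
q4 · q3 · q2 · q1 = -0.1808 - 0.1242i - 0.7804j - 0.5856k
-0.1808 - 0.1242i - 0.7804j - 0.5856k


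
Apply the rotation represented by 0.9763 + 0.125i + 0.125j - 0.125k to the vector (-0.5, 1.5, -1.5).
(-0.375, 1.926, -0.949)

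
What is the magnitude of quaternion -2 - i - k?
√6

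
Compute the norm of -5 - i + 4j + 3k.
√51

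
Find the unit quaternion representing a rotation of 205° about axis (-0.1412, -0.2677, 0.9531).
-0.2164 - 0.1379i - 0.2614j + 0.9305k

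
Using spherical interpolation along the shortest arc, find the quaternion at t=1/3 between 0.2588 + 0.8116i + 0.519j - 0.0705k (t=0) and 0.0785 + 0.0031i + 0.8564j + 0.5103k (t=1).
0.2274 + 0.6144i + 0.7397j + 0.1539k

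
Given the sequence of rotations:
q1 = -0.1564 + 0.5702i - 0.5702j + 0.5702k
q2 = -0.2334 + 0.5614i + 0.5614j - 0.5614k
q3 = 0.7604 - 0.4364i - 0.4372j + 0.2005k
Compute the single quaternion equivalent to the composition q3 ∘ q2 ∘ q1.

q2 · q1 = 0.3566 - 0.2209i - 0.5949j - 0.6855k
q3 · q2 · q1 = 0.0521 + 0.0954i - 0.9517j - 0.2867k
0.0521 + 0.0954i - 0.9517j - 0.2867k


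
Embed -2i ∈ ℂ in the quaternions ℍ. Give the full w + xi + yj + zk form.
0 - 2i + 0j + 0k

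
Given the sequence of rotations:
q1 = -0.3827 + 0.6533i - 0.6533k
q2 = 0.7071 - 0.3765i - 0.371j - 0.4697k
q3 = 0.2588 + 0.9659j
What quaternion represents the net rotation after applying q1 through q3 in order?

q2 · q1 = -0.3315 + 0.8484i - 0.4108j - 0.0398k
q3 · q2 · q1 = 0.311 + 0.1811i - 0.4265j - 0.8298k
0.311 + 0.1811i - 0.4265j - 0.8298k


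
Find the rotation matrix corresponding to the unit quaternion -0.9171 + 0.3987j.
[[0.6821, 0, -0.7313], [0, 1, 0], [0.7313, 0, 0.6821]]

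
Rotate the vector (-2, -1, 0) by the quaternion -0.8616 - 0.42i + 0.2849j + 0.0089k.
(-1.451, -0.138, -1.696)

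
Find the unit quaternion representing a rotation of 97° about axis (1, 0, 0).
0.6626 + 0.749i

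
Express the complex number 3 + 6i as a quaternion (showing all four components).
3 + 6i + 0j + 0k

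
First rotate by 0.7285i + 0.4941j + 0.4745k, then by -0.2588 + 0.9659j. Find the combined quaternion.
-0.4773 + 0.2698i - 0.1279j - 0.8265k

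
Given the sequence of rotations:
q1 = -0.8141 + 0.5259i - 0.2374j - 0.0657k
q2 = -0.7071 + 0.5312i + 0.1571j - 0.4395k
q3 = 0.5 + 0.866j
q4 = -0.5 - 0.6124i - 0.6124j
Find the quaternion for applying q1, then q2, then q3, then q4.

q2 · q1 = 0.3047 - 0.919i - 0.1563j + 0.1955k
q3 · q2 · q1 = 0.2877 - 0.2902i + 0.1857j + 0.8936k
q4 · q3 · q2 · q1 = -0.2078 - 0.5783i + 0.2782j - 0.7382k
-0.2078 - 0.5783i + 0.2782j - 0.7382k


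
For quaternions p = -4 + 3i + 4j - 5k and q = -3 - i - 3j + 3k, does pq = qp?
No: pq = 42 - 8i - 4j - 2k ≠ 42 - 2i + 4j + 8k = qp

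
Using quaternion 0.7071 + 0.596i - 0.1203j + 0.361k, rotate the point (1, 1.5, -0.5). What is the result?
(-0.401, 0.875, 1.604)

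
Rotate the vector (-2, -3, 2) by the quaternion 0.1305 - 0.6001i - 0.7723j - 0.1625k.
(-2.43, -1.635, -2.903)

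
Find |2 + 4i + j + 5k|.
√46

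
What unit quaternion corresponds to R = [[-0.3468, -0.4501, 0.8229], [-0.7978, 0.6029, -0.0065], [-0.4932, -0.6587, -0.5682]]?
0.4147 - 0.3932i + 0.7934j - 0.2096k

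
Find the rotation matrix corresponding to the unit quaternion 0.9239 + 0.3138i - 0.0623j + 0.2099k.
[[0.9041, -0.427, 0.0166], [0.3488, 0.7149, -0.606], [0.2469, 0.5537, 0.7953]]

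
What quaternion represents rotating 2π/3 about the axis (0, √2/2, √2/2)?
0.5 + 0.6124j + 0.6124k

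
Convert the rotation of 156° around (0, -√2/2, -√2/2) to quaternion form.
0.2079 - 0.6917j - 0.6917k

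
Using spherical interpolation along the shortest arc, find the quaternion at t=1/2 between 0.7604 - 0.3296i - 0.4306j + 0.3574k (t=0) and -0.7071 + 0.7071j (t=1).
0.7645 - 0.1717i - 0.5927j + 0.1862k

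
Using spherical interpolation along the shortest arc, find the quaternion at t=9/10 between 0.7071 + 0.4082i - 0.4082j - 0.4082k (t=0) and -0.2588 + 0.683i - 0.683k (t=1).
-0.1543 + 0.6977i - 0.0521j - 0.6977k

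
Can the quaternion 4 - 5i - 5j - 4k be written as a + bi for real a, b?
No. The quaternion 4 - 5i - 5j - 4k has j-coefficient y = -5 and k-coefficient z = -4, not both zero, so it does not lie in the complex subalgebra spanned by 1 and i.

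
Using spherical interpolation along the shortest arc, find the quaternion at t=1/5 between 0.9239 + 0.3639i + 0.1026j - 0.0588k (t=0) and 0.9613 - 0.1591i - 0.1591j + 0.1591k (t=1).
0.963 + 0.2645i + 0.0502j - 0.0142k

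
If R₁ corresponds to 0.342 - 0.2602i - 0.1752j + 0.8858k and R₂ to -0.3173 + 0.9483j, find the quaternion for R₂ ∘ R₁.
0.0576 + 0.9226i + 0.3799j - 0.0343k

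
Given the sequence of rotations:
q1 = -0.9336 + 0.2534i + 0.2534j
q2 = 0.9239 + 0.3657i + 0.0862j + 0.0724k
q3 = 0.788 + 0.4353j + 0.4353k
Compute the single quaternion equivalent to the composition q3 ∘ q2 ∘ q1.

q2 · q1 = -0.9771 - 0.1256i + 0.172j + 0.0032k
q3 · q2 · q1 = -0.8462 - 0.1725i - 0.3445j - 0.3681k
-0.8462 - 0.1725i - 0.3445j - 0.3681k


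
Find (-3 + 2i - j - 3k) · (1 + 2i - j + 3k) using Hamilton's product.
1 - 10i - 10j - 12k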